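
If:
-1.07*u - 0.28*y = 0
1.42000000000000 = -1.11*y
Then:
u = 0.33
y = -1.28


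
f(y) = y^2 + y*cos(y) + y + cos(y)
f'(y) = -y*sin(y) + 2*y - sin(y) + cos(y) + 1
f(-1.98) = 2.33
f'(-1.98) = -4.26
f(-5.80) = 23.59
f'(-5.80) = -7.48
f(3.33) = 10.17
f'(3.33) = 7.49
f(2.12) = 4.99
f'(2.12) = 2.06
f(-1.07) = 0.04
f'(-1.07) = -0.72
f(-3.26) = 9.61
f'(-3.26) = -6.25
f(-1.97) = 2.29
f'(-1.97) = -4.22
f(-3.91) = 13.47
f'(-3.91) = -5.52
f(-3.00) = 7.98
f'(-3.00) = -6.27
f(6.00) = 48.72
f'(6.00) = 15.92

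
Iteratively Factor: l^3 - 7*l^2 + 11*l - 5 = (l - 1)*(l^2 - 6*l + 5) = (l - 1)^2*(l - 5)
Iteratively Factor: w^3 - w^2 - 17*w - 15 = (w - 5)*(w^2 + 4*w + 3) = (w - 5)*(w + 1)*(w + 3)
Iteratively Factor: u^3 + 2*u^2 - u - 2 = (u + 1)*(u^2 + u - 2) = (u - 1)*(u + 1)*(u + 2)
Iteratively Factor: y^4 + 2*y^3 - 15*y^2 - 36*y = (y)*(y^3 + 2*y^2 - 15*y - 36) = y*(y - 4)*(y^2 + 6*y + 9) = y*(y - 4)*(y + 3)*(y + 3)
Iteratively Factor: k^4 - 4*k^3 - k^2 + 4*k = (k)*(k^3 - 4*k^2 - k + 4) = k*(k - 1)*(k^2 - 3*k - 4) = k*(k - 1)*(k + 1)*(k - 4)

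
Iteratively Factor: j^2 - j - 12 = (j + 3)*(j - 4)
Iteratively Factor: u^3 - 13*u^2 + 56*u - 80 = (u - 4)*(u^2 - 9*u + 20) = (u - 5)*(u - 4)*(u - 4)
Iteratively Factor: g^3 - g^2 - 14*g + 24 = (g - 3)*(g^2 + 2*g - 8) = (g - 3)*(g + 4)*(g - 2)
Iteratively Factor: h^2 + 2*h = (h)*(h + 2)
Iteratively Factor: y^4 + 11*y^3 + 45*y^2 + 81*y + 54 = (y + 2)*(y^3 + 9*y^2 + 27*y + 27) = (y + 2)*(y + 3)*(y^2 + 6*y + 9) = (y + 2)*(y + 3)^2*(y + 3)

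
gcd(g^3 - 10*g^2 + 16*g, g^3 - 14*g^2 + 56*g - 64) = g^2 - 10*g + 16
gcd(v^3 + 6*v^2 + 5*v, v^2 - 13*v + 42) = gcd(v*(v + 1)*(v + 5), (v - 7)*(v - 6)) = 1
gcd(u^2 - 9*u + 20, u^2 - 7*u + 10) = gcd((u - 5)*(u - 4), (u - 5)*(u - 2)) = u - 5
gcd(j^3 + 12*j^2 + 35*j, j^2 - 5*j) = j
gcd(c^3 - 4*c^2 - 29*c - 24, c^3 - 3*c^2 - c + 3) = c + 1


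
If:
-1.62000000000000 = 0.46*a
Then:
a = -3.52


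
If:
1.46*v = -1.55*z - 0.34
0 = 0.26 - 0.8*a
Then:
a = 0.32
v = -1.06164383561644*z - 0.232876712328767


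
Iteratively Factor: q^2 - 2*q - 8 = (q - 4)*(q + 2)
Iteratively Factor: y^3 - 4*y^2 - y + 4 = (y - 1)*(y^2 - 3*y - 4) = (y - 4)*(y - 1)*(y + 1)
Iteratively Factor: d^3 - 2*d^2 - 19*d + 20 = (d - 1)*(d^2 - d - 20) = (d - 5)*(d - 1)*(d + 4)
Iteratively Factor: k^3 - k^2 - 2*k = (k - 2)*(k^2 + k) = k*(k - 2)*(k + 1)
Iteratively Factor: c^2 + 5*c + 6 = (c + 3)*(c + 2)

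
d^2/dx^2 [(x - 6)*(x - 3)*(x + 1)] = 6*x - 16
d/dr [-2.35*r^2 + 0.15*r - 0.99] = 0.15 - 4.7*r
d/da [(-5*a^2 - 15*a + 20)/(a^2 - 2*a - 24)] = 25/(a^2 - 12*a + 36)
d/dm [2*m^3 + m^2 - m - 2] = 6*m^2 + 2*m - 1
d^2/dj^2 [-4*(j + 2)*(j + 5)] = -8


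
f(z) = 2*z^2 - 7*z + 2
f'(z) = 4*z - 7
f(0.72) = -2.00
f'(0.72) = -4.12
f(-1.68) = 19.40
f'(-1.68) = -13.72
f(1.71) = -4.12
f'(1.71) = -0.16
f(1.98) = -4.02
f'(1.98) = 0.92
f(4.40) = 9.92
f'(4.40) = 10.60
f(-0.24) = 3.80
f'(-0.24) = -7.96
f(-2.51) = 32.17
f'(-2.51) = -17.04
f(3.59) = 2.65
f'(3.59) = 7.36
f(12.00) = 206.00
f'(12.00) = 41.00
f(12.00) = 206.00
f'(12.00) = 41.00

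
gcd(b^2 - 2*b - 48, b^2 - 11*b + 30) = 1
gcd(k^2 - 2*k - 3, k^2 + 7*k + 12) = 1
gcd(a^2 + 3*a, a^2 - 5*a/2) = a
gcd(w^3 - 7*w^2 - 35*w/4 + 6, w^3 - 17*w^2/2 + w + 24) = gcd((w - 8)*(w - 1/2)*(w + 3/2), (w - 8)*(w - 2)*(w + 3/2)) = w^2 - 13*w/2 - 12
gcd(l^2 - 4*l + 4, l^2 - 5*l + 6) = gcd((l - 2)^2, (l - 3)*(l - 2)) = l - 2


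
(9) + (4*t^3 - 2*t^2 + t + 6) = 4*t^3 - 2*t^2 + t + 15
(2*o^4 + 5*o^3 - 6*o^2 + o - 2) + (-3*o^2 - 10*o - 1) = 2*o^4 + 5*o^3 - 9*o^2 - 9*o - 3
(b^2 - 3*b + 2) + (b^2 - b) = 2*b^2 - 4*b + 2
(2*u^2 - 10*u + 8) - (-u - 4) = 2*u^2 - 9*u + 12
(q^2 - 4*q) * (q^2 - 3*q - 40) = q^4 - 7*q^3 - 28*q^2 + 160*q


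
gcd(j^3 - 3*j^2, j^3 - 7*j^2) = j^2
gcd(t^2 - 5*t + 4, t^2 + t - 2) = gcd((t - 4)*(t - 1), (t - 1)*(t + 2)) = t - 1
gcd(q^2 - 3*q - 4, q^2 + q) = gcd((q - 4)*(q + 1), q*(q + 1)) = q + 1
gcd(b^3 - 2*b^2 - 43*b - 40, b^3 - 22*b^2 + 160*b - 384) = b - 8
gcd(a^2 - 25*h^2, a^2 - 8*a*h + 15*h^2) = a - 5*h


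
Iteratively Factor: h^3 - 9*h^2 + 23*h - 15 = (h - 5)*(h^2 - 4*h + 3) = (h - 5)*(h - 3)*(h - 1)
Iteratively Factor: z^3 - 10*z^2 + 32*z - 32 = (z - 4)*(z^2 - 6*z + 8) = (z - 4)*(z - 2)*(z - 4)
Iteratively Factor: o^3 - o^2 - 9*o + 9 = (o - 3)*(o^2 + 2*o - 3) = (o - 3)*(o + 3)*(o - 1)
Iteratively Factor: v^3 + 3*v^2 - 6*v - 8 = (v + 1)*(v^2 + 2*v - 8) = (v + 1)*(v + 4)*(v - 2)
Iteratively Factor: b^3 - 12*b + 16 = (b + 4)*(b^2 - 4*b + 4) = (b - 2)*(b + 4)*(b - 2)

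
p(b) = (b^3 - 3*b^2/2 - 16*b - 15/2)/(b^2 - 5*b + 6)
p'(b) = (5 - 2*b)*(b^3 - 3*b^2/2 - 16*b - 15/2)/(b^2 - 5*b + 6)^2 + (3*b^2 - 3*b - 16)/(b^2 - 5*b + 6)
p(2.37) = 173.89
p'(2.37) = -167.10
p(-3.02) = -0.01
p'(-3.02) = 0.67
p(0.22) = -2.24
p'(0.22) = -5.40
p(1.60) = -58.65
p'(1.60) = -211.95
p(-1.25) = 0.59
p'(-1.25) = -0.23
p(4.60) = -3.73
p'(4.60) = 11.86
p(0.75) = -7.08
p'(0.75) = -14.70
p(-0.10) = -0.91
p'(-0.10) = -3.13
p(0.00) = -1.25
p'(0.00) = -3.71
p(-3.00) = 0.00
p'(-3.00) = 0.67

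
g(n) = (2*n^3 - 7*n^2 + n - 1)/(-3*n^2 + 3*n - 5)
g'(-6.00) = -0.73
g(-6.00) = 5.27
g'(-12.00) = -0.68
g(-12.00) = 9.47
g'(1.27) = 0.30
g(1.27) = 1.15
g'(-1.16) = -1.09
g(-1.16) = 1.17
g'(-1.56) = -1.04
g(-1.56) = 1.60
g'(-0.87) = -1.08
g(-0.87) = 0.86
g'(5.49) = -0.73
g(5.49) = -1.58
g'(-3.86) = -0.80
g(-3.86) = 3.66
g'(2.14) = -0.61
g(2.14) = 0.92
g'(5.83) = -0.73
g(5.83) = -1.82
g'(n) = (6*n - 3)*(2*n^3 - 7*n^2 + n - 1)/(-3*n^2 + 3*n - 5)^2 + (6*n^2 - 14*n + 1)/(-3*n^2 + 3*n - 5) = 2*(-3*n^4 + 6*n^3 - 24*n^2 + 32*n - 1)/(9*n^4 - 18*n^3 + 39*n^2 - 30*n + 25)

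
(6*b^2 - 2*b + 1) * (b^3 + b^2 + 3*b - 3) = 6*b^5 + 4*b^4 + 17*b^3 - 23*b^2 + 9*b - 3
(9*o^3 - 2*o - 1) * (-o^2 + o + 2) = -9*o^5 + 9*o^4 + 20*o^3 - o^2 - 5*o - 2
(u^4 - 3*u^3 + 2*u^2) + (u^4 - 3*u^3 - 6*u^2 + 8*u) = 2*u^4 - 6*u^3 - 4*u^2 + 8*u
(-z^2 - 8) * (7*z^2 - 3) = -7*z^4 - 53*z^2 + 24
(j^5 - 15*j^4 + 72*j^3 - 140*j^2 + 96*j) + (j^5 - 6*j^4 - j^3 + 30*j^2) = 2*j^5 - 21*j^4 + 71*j^3 - 110*j^2 + 96*j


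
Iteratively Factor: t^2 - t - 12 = (t - 4)*(t + 3)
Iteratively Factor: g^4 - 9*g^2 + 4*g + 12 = (g + 3)*(g^3 - 3*g^2 + 4) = (g + 1)*(g + 3)*(g^2 - 4*g + 4) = (g - 2)*(g + 1)*(g + 3)*(g - 2)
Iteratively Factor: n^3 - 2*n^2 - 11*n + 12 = (n - 1)*(n^2 - n - 12) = (n - 1)*(n + 3)*(n - 4)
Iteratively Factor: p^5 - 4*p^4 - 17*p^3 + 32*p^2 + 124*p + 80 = (p + 1)*(p^4 - 5*p^3 - 12*p^2 + 44*p + 80) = (p + 1)*(p + 2)*(p^3 - 7*p^2 + 2*p + 40) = (p - 5)*(p + 1)*(p + 2)*(p^2 - 2*p - 8) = (p - 5)*(p - 4)*(p + 1)*(p + 2)*(p + 2)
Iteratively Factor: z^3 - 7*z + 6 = (z + 3)*(z^2 - 3*z + 2) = (z - 1)*(z + 3)*(z - 2)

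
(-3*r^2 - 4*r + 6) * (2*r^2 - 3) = -6*r^4 - 8*r^3 + 21*r^2 + 12*r - 18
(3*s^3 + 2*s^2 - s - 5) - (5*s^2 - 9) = 3*s^3 - 3*s^2 - s + 4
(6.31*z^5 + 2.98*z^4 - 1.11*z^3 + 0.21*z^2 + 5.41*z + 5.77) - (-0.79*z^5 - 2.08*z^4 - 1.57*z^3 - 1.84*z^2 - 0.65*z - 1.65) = 7.1*z^5 + 5.06*z^4 + 0.46*z^3 + 2.05*z^2 + 6.06*z + 7.42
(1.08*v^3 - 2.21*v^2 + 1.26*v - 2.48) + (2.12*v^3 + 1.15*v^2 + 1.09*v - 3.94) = 3.2*v^3 - 1.06*v^2 + 2.35*v - 6.42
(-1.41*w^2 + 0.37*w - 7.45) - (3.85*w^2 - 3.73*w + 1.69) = -5.26*w^2 + 4.1*w - 9.14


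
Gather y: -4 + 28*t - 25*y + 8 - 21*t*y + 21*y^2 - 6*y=28*t + 21*y^2 + y*(-21*t - 31) + 4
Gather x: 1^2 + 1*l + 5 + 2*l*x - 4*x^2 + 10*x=l - 4*x^2 + x*(2*l + 10) + 6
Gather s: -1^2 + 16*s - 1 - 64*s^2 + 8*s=-64*s^2 + 24*s - 2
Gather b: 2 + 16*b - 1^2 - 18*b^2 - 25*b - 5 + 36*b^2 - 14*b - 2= 18*b^2 - 23*b - 6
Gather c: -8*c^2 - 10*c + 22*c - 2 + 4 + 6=-8*c^2 + 12*c + 8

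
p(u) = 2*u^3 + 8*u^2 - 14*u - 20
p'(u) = 6*u^2 + 16*u - 14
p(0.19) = -22.36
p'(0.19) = -10.74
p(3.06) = 69.37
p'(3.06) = 91.14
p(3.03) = 66.66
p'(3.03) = 89.57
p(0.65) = -25.17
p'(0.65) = -1.06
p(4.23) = 215.30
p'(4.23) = 161.04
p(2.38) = 18.96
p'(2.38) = 58.07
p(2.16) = 7.24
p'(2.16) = 48.55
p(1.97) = -1.24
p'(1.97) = 40.81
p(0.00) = -20.00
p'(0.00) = -14.00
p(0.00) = -20.00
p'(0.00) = -14.00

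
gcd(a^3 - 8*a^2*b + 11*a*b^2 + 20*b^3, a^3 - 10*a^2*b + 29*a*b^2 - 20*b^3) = a^2 - 9*a*b + 20*b^2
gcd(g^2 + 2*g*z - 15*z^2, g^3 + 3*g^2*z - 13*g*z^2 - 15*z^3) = -g^2 - 2*g*z + 15*z^2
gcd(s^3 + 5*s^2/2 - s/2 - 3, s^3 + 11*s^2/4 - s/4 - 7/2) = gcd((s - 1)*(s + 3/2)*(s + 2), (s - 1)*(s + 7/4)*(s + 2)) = s^2 + s - 2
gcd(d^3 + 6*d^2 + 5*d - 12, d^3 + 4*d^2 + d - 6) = d^2 + 2*d - 3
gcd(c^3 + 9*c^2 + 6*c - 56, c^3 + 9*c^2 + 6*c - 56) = c^3 + 9*c^2 + 6*c - 56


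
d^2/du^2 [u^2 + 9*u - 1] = 2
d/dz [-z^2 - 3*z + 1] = -2*z - 3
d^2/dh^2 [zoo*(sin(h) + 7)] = zoo*sin(h)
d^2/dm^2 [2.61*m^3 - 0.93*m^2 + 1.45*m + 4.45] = 15.66*m - 1.86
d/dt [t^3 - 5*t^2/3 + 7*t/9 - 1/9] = 3*t^2 - 10*t/3 + 7/9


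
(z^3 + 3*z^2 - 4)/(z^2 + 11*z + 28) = (z^3 + 3*z^2 - 4)/(z^2 + 11*z + 28)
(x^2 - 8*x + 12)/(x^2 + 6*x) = (x^2 - 8*x + 12)/(x*(x + 6))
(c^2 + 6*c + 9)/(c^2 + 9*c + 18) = (c + 3)/(c + 6)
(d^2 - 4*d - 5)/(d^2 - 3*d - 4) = (d - 5)/(d - 4)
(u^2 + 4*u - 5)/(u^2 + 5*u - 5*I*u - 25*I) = (u - 1)/(u - 5*I)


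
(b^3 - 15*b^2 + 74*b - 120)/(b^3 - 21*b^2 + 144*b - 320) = (b^2 - 10*b + 24)/(b^2 - 16*b + 64)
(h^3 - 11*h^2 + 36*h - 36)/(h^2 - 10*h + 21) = (h^2 - 8*h + 12)/(h - 7)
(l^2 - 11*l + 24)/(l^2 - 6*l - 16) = (l - 3)/(l + 2)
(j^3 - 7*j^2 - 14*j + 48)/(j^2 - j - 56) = (j^2 + j - 6)/(j + 7)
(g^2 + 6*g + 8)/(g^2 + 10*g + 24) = (g + 2)/(g + 6)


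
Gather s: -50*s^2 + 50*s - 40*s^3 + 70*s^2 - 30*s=-40*s^3 + 20*s^2 + 20*s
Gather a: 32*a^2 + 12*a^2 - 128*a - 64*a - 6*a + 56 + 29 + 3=44*a^2 - 198*a + 88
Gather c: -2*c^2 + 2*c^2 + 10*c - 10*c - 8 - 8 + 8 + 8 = 0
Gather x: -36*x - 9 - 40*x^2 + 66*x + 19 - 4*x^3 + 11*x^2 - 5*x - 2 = -4*x^3 - 29*x^2 + 25*x + 8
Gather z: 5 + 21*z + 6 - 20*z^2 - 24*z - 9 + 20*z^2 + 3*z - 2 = 0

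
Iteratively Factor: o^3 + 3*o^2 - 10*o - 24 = (o + 2)*(o^2 + o - 12) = (o + 2)*(o + 4)*(o - 3)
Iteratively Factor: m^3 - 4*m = (m + 2)*(m^2 - 2*m) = (m - 2)*(m + 2)*(m)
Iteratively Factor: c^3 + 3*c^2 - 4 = (c - 1)*(c^2 + 4*c + 4) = (c - 1)*(c + 2)*(c + 2)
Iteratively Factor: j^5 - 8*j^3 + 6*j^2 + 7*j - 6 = (j + 3)*(j^4 - 3*j^3 + j^2 + 3*j - 2) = (j - 1)*(j + 3)*(j^3 - 2*j^2 - j + 2) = (j - 2)*(j - 1)*(j + 3)*(j^2 - 1) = (j - 2)*(j - 1)*(j + 1)*(j + 3)*(j - 1)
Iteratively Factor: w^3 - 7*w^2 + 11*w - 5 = (w - 5)*(w^2 - 2*w + 1) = (w - 5)*(w - 1)*(w - 1)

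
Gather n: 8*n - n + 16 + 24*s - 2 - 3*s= 7*n + 21*s + 14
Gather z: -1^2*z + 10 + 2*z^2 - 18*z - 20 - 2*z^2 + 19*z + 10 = 0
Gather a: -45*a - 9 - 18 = -45*a - 27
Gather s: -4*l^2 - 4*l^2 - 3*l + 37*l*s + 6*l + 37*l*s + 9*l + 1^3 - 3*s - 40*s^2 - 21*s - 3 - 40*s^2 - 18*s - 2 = -8*l^2 + 12*l - 80*s^2 + s*(74*l - 42) - 4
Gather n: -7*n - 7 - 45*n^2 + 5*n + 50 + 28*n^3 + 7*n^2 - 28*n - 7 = 28*n^3 - 38*n^2 - 30*n + 36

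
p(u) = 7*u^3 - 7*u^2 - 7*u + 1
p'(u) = 21*u^2 - 14*u - 7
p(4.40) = 430.97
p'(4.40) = 337.96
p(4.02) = 314.49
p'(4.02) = 276.09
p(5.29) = 804.33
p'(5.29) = 506.61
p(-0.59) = 1.26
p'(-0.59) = 8.57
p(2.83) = 83.78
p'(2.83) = 121.57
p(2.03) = 16.50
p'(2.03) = 51.12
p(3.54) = 199.03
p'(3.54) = 206.60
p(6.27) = 1407.36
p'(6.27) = 730.79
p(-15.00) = -25094.00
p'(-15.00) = 4928.00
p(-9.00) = -5606.00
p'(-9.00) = 1820.00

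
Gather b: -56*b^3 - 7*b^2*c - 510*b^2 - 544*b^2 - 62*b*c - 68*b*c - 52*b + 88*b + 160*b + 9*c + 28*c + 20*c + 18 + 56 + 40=-56*b^3 + b^2*(-7*c - 1054) + b*(196 - 130*c) + 57*c + 114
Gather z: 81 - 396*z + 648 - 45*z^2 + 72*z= -45*z^2 - 324*z + 729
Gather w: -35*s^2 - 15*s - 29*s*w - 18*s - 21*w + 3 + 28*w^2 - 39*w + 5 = -35*s^2 - 33*s + 28*w^2 + w*(-29*s - 60) + 8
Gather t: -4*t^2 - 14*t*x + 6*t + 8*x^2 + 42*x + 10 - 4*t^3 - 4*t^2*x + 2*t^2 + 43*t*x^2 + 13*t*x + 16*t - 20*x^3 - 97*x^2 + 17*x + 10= -4*t^3 + t^2*(-4*x - 2) + t*(43*x^2 - x + 22) - 20*x^3 - 89*x^2 + 59*x + 20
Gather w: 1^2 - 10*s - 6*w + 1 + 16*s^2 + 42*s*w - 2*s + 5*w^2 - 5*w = 16*s^2 - 12*s + 5*w^2 + w*(42*s - 11) + 2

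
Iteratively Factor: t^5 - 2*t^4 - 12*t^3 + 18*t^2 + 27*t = (t)*(t^4 - 2*t^3 - 12*t^2 + 18*t + 27) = t*(t - 3)*(t^3 + t^2 - 9*t - 9) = t*(t - 3)*(t + 1)*(t^2 - 9) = t*(t - 3)^2*(t + 1)*(t + 3)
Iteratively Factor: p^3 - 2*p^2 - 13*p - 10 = (p + 1)*(p^2 - 3*p - 10) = (p + 1)*(p + 2)*(p - 5)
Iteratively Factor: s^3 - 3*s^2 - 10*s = (s + 2)*(s^2 - 5*s) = (s - 5)*(s + 2)*(s)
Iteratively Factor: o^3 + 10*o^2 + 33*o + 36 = (o + 3)*(o^2 + 7*o + 12) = (o + 3)*(o + 4)*(o + 3)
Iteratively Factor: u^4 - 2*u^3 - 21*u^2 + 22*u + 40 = (u - 5)*(u^3 + 3*u^2 - 6*u - 8) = (u - 5)*(u + 1)*(u^2 + 2*u - 8) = (u - 5)*(u + 1)*(u + 4)*(u - 2)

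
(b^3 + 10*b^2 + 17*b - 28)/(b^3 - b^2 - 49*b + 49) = (b + 4)/(b - 7)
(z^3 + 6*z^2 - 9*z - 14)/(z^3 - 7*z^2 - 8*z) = (z^2 + 5*z - 14)/(z*(z - 8))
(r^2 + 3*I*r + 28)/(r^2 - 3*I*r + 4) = (r + 7*I)/(r + I)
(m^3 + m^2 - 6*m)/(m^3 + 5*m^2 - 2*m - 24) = m/(m + 4)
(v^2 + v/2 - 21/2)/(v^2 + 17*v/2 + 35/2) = (v - 3)/(v + 5)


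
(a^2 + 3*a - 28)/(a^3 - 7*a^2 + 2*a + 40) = (a + 7)/(a^2 - 3*a - 10)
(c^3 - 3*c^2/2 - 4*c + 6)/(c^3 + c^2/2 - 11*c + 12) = (c + 2)/(c + 4)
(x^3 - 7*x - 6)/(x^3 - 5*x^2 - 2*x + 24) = (x + 1)/(x - 4)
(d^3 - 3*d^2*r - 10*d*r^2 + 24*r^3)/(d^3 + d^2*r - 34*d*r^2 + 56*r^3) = (d + 3*r)/(d + 7*r)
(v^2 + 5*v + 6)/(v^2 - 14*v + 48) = (v^2 + 5*v + 6)/(v^2 - 14*v + 48)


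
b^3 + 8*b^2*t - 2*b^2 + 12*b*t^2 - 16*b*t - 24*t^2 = (b - 2)*(b + 2*t)*(b + 6*t)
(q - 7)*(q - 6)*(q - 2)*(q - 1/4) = q^4 - 61*q^3/4 + 287*q^2/4 - 101*q + 21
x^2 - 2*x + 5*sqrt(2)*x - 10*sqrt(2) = (x - 2)*(x + 5*sqrt(2))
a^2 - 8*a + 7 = (a - 7)*(a - 1)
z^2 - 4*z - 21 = (z - 7)*(z + 3)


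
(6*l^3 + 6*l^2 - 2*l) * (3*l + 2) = 18*l^4 + 30*l^3 + 6*l^2 - 4*l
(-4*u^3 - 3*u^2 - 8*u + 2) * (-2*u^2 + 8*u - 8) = 8*u^5 - 26*u^4 + 24*u^3 - 44*u^2 + 80*u - 16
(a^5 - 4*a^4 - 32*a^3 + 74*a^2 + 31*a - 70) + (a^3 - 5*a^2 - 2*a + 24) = a^5 - 4*a^4 - 31*a^3 + 69*a^2 + 29*a - 46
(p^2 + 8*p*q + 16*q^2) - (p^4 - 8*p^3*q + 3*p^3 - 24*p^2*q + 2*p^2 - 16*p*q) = -p^4 + 8*p^3*q - 3*p^3 + 24*p^2*q - p^2 + 24*p*q + 16*q^2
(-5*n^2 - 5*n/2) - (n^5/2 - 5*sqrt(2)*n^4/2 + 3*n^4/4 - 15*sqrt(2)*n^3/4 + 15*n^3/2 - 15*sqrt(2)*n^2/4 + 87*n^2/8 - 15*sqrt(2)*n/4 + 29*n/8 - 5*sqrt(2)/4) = -n^5/2 - 3*n^4/4 + 5*sqrt(2)*n^4/2 - 15*n^3/2 + 15*sqrt(2)*n^3/4 - 127*n^2/8 + 15*sqrt(2)*n^2/4 - 49*n/8 + 15*sqrt(2)*n/4 + 5*sqrt(2)/4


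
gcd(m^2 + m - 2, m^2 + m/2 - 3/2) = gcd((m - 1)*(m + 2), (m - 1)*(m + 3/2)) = m - 1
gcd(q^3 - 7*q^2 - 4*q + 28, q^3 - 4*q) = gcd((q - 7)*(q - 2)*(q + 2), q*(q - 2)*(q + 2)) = q^2 - 4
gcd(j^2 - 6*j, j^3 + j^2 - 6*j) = j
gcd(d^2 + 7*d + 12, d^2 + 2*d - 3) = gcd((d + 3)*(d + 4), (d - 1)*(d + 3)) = d + 3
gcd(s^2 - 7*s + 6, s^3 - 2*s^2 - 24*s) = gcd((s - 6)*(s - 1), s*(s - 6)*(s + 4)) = s - 6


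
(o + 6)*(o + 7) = o^2 + 13*o + 42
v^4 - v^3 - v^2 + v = v*(v - 1)^2*(v + 1)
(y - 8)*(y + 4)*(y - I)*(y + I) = y^4 - 4*y^3 - 31*y^2 - 4*y - 32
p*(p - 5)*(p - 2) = p^3 - 7*p^2 + 10*p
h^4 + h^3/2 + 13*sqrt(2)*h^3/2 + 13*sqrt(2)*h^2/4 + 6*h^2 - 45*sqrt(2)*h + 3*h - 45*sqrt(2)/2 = (h + 1/2)*(h - 3*sqrt(2)/2)*(h + 3*sqrt(2))*(h + 5*sqrt(2))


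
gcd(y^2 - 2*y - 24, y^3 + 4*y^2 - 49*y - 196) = y + 4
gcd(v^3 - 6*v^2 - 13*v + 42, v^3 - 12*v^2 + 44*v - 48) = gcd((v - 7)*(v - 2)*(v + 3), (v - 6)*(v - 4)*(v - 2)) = v - 2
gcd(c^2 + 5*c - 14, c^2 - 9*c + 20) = 1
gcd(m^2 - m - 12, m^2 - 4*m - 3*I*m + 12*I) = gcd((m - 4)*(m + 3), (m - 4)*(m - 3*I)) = m - 4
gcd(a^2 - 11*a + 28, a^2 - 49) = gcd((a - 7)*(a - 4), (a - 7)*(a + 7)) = a - 7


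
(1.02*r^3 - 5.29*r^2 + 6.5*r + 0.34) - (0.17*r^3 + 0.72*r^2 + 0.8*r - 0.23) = 0.85*r^3 - 6.01*r^2 + 5.7*r + 0.57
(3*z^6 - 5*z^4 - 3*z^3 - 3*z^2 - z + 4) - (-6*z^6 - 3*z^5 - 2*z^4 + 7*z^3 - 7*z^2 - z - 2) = 9*z^6 + 3*z^5 - 3*z^4 - 10*z^3 + 4*z^2 + 6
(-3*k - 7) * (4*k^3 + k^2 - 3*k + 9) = -12*k^4 - 31*k^3 + 2*k^2 - 6*k - 63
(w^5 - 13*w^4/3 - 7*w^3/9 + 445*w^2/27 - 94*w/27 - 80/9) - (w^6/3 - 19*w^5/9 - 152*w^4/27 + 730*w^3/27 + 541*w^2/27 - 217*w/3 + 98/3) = -w^6/3 + 28*w^5/9 + 35*w^4/27 - 751*w^3/27 - 32*w^2/9 + 1859*w/27 - 374/9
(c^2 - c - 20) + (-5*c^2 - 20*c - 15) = -4*c^2 - 21*c - 35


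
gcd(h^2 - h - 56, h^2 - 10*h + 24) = 1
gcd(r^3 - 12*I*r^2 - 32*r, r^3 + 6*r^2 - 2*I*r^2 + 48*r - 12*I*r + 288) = r - 8*I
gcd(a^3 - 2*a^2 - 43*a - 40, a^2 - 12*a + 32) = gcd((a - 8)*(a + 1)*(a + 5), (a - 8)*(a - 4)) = a - 8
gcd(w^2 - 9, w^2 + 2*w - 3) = w + 3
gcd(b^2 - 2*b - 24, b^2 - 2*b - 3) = 1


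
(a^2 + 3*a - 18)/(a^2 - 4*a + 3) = (a + 6)/(a - 1)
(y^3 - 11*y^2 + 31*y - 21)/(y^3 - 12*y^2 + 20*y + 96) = (y^3 - 11*y^2 + 31*y - 21)/(y^3 - 12*y^2 + 20*y + 96)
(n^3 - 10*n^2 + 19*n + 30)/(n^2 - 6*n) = n - 4 - 5/n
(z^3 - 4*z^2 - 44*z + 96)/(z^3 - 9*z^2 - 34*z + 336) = (z - 2)/(z - 7)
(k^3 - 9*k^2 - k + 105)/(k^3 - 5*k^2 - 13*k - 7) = (k^2 - 2*k - 15)/(k^2 + 2*k + 1)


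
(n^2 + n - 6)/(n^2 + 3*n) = (n - 2)/n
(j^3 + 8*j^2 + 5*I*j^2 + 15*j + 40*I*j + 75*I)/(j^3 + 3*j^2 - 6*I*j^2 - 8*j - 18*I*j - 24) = (j^2 + 5*j*(1 + I) + 25*I)/(j^2 - 6*I*j - 8)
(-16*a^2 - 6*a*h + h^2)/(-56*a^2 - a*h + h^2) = (2*a + h)/(7*a + h)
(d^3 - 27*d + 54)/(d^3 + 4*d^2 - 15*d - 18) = (d - 3)/(d + 1)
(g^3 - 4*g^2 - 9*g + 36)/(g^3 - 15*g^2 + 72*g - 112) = (g^2 - 9)/(g^2 - 11*g + 28)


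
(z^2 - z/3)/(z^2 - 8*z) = (z - 1/3)/(z - 8)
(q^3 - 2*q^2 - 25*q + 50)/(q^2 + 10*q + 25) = (q^2 - 7*q + 10)/(q + 5)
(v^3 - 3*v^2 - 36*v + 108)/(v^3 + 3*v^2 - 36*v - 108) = (v - 3)/(v + 3)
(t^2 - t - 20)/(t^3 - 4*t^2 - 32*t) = (t - 5)/(t*(t - 8))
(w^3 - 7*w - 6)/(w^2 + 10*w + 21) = (w^3 - 7*w - 6)/(w^2 + 10*w + 21)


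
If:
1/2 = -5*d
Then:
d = -1/10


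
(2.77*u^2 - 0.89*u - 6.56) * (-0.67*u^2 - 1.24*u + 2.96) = -1.8559*u^4 - 2.8385*u^3 + 13.698*u^2 + 5.5*u - 19.4176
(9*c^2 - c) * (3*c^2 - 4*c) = 27*c^4 - 39*c^3 + 4*c^2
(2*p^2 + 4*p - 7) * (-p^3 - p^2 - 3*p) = -2*p^5 - 6*p^4 - 3*p^3 - 5*p^2 + 21*p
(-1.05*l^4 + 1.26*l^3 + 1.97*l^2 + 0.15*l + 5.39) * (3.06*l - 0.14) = -3.213*l^5 + 4.0026*l^4 + 5.8518*l^3 + 0.1832*l^2 + 16.4724*l - 0.7546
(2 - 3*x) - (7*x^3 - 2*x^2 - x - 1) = -7*x^3 + 2*x^2 - 2*x + 3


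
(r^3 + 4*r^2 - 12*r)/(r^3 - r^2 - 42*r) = (r - 2)/(r - 7)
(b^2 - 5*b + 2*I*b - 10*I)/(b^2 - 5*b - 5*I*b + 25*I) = (b + 2*I)/(b - 5*I)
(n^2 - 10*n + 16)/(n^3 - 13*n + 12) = (n^2 - 10*n + 16)/(n^3 - 13*n + 12)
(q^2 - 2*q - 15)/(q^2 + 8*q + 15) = (q - 5)/(q + 5)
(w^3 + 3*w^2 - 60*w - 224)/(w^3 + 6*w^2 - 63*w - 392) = (w + 4)/(w + 7)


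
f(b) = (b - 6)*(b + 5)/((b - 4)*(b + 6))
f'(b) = -(b - 6)*(b + 5)/((b - 4)*(b + 6)^2) + (b - 6)/((b - 4)*(b + 6)) - (b - 6)*(b + 5)/((b - 4)^2*(b + 6)) + (b + 5)/((b - 4)*(b + 6))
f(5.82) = -0.09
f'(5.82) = 0.55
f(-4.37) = 0.48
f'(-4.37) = 0.48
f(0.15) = 1.27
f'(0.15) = 0.15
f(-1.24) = 1.09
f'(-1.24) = 0.12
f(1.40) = 1.53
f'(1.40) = 0.29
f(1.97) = 1.74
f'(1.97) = 0.46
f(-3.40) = 0.78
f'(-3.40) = 0.21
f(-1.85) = 1.02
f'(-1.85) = 0.12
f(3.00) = 2.67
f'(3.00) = 1.81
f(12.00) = 0.71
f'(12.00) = 0.03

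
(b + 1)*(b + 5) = b^2 + 6*b + 5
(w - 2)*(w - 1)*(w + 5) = w^3 + 2*w^2 - 13*w + 10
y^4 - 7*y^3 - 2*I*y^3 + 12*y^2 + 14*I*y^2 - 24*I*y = y*(y - 4)*(y - 3)*(y - 2*I)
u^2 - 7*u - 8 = (u - 8)*(u + 1)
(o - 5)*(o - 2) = o^2 - 7*o + 10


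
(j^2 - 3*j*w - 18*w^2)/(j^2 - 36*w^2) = (j + 3*w)/(j + 6*w)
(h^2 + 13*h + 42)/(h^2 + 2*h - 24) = (h + 7)/(h - 4)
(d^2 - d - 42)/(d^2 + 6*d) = (d - 7)/d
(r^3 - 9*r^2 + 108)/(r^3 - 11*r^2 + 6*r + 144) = (r - 6)/(r - 8)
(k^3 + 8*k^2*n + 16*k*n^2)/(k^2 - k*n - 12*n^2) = k*(k^2 + 8*k*n + 16*n^2)/(k^2 - k*n - 12*n^2)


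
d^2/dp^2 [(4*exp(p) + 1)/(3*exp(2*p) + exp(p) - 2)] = (36*exp(4*p) + 24*exp(3*p) + 153*exp(2*p) + 33*exp(p) + 18)*exp(p)/(27*exp(6*p) + 27*exp(5*p) - 45*exp(4*p) - 35*exp(3*p) + 30*exp(2*p) + 12*exp(p) - 8)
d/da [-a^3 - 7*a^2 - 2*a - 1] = -3*a^2 - 14*a - 2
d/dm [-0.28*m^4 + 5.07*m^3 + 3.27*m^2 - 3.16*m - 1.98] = -1.12*m^3 + 15.21*m^2 + 6.54*m - 3.16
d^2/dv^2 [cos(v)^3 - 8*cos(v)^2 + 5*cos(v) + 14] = -23*cos(v)/4 + 16*cos(2*v) - 9*cos(3*v)/4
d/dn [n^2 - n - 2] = 2*n - 1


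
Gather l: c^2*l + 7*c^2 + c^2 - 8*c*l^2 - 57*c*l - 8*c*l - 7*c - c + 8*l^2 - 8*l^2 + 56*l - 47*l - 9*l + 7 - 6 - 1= 8*c^2 - 8*c*l^2 - 8*c + l*(c^2 - 65*c)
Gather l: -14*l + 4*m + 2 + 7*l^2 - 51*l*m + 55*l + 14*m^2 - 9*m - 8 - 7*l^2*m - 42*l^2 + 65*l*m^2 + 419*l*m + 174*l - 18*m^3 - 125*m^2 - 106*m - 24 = l^2*(-7*m - 35) + l*(65*m^2 + 368*m + 215) - 18*m^3 - 111*m^2 - 111*m - 30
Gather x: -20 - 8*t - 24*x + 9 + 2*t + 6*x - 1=-6*t - 18*x - 12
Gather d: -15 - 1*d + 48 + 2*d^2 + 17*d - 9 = 2*d^2 + 16*d + 24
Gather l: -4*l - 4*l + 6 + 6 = 12 - 8*l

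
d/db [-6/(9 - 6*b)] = -4/(2*b - 3)^2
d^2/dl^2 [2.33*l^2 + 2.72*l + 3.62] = 4.66000000000000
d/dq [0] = 0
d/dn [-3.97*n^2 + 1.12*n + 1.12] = 1.12 - 7.94*n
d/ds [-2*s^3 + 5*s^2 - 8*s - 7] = -6*s^2 + 10*s - 8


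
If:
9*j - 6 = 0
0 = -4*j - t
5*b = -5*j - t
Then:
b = -2/15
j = 2/3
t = -8/3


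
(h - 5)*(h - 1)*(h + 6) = h^3 - 31*h + 30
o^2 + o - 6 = (o - 2)*(o + 3)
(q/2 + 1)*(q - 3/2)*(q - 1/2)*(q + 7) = q^4/2 + 7*q^3/2 - 13*q^2/8 - 85*q/8 + 21/4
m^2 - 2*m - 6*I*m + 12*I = (m - 2)*(m - 6*I)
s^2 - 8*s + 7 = (s - 7)*(s - 1)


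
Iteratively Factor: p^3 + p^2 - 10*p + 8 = (p - 1)*(p^2 + 2*p - 8) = (p - 1)*(p + 4)*(p - 2)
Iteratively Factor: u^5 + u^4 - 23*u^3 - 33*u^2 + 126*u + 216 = (u - 3)*(u^4 + 4*u^3 - 11*u^2 - 66*u - 72) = (u - 3)*(u + 3)*(u^3 + u^2 - 14*u - 24) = (u - 3)*(u + 2)*(u + 3)*(u^2 - u - 12) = (u - 3)*(u + 2)*(u + 3)^2*(u - 4)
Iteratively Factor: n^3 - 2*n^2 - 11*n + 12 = (n - 4)*(n^2 + 2*n - 3) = (n - 4)*(n - 1)*(n + 3)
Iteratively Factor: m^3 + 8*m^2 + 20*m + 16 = (m + 2)*(m^2 + 6*m + 8) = (m + 2)^2*(m + 4)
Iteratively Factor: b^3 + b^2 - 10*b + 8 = (b - 1)*(b^2 + 2*b - 8) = (b - 1)*(b + 4)*(b - 2)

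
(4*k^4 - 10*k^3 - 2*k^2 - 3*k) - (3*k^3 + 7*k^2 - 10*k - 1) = 4*k^4 - 13*k^3 - 9*k^2 + 7*k + 1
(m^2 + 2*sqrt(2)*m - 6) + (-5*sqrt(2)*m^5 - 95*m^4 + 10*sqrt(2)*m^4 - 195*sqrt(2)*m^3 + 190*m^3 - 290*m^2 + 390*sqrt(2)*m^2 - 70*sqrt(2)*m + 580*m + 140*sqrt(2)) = -5*sqrt(2)*m^5 - 95*m^4 + 10*sqrt(2)*m^4 - 195*sqrt(2)*m^3 + 190*m^3 - 289*m^2 + 390*sqrt(2)*m^2 - 68*sqrt(2)*m + 580*m - 6 + 140*sqrt(2)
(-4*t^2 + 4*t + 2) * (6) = -24*t^2 + 24*t + 12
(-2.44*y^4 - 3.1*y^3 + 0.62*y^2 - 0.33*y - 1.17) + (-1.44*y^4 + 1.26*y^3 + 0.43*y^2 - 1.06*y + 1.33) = -3.88*y^4 - 1.84*y^3 + 1.05*y^2 - 1.39*y + 0.16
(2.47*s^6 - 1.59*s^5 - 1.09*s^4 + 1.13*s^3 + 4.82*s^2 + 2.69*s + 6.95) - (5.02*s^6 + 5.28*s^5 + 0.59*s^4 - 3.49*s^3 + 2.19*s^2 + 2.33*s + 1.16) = -2.55*s^6 - 6.87*s^5 - 1.68*s^4 + 4.62*s^3 + 2.63*s^2 + 0.36*s + 5.79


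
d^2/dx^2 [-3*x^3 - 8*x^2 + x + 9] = -18*x - 16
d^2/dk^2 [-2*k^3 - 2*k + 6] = -12*k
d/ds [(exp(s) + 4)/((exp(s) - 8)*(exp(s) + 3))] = (-exp(2*s) - 8*exp(s) - 4)*exp(s)/(exp(4*s) - 10*exp(3*s) - 23*exp(2*s) + 240*exp(s) + 576)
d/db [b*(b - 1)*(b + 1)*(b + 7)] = 4*b^3 + 21*b^2 - 2*b - 7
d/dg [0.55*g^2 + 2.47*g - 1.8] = 1.1*g + 2.47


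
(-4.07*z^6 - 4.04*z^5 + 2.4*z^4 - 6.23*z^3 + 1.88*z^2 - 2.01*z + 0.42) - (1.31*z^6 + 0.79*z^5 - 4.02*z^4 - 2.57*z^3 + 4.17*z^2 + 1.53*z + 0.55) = -5.38*z^6 - 4.83*z^5 + 6.42*z^4 - 3.66*z^3 - 2.29*z^2 - 3.54*z - 0.13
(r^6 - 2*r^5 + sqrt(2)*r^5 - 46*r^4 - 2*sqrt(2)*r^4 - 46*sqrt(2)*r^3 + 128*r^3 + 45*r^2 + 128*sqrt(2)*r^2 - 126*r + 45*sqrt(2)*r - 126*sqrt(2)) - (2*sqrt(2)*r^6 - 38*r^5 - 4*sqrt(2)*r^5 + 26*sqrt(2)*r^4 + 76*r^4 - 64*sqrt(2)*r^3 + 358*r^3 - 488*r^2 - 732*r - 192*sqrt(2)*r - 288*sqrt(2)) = -2*sqrt(2)*r^6 + r^6 + 5*sqrt(2)*r^5 + 36*r^5 - 122*r^4 - 28*sqrt(2)*r^4 - 230*r^3 + 18*sqrt(2)*r^3 + 128*sqrt(2)*r^2 + 533*r^2 + 237*sqrt(2)*r + 606*r + 162*sqrt(2)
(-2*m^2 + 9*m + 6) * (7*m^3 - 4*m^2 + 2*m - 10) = -14*m^5 + 71*m^4 + 2*m^3 + 14*m^2 - 78*m - 60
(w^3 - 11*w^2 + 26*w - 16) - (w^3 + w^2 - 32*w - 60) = -12*w^2 + 58*w + 44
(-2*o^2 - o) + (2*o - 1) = -2*o^2 + o - 1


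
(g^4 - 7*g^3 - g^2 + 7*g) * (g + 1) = g^5 - 6*g^4 - 8*g^3 + 6*g^2 + 7*g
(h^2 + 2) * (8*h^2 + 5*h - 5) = 8*h^4 + 5*h^3 + 11*h^2 + 10*h - 10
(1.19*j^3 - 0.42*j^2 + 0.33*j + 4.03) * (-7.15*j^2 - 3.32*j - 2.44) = -8.5085*j^5 - 0.9478*j^4 - 3.8687*j^3 - 28.8853*j^2 - 14.1848*j - 9.8332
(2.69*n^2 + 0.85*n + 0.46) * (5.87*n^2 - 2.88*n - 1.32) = 15.7903*n^4 - 2.7577*n^3 - 3.2986*n^2 - 2.4468*n - 0.6072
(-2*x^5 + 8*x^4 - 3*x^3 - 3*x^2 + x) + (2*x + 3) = -2*x^5 + 8*x^4 - 3*x^3 - 3*x^2 + 3*x + 3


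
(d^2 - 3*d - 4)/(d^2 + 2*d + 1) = (d - 4)/(d + 1)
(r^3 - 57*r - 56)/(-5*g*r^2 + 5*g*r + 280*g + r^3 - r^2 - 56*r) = (r + 1)/(-5*g + r)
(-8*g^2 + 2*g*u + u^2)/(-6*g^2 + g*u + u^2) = (4*g + u)/(3*g + u)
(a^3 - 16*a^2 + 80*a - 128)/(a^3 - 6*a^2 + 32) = (a - 8)/(a + 2)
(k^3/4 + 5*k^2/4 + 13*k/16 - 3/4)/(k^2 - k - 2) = (-4*k^3 - 20*k^2 - 13*k + 12)/(16*(-k^2 + k + 2))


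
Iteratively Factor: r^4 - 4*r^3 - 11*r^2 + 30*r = (r)*(r^3 - 4*r^2 - 11*r + 30) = r*(r + 3)*(r^2 - 7*r + 10) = r*(r - 5)*(r + 3)*(r - 2)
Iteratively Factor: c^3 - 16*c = (c)*(c^2 - 16) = c*(c + 4)*(c - 4)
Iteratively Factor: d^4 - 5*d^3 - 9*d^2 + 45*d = (d)*(d^3 - 5*d^2 - 9*d + 45) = d*(d + 3)*(d^2 - 8*d + 15) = d*(d - 3)*(d + 3)*(d - 5)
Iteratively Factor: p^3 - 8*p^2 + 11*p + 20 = (p + 1)*(p^2 - 9*p + 20) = (p - 4)*(p + 1)*(p - 5)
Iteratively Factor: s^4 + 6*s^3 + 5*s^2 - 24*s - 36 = (s - 2)*(s^3 + 8*s^2 + 21*s + 18) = (s - 2)*(s + 3)*(s^2 + 5*s + 6) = (s - 2)*(s + 3)^2*(s + 2)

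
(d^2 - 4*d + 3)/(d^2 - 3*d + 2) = (d - 3)/(d - 2)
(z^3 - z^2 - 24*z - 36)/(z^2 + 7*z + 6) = (z^3 - z^2 - 24*z - 36)/(z^2 + 7*z + 6)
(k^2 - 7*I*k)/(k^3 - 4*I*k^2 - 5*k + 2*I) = k*(k - 7*I)/(k^3 - 4*I*k^2 - 5*k + 2*I)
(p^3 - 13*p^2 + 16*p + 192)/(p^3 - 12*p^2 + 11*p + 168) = (p - 8)/(p - 7)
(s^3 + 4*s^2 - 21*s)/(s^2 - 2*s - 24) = s*(-s^2 - 4*s + 21)/(-s^2 + 2*s + 24)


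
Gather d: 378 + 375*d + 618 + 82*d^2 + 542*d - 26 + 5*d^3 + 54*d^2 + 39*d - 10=5*d^3 + 136*d^2 + 956*d + 960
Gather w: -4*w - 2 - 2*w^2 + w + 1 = -2*w^2 - 3*w - 1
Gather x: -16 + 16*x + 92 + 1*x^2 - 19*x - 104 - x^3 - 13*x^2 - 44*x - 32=-x^3 - 12*x^2 - 47*x - 60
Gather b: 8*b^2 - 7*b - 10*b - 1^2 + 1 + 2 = 8*b^2 - 17*b + 2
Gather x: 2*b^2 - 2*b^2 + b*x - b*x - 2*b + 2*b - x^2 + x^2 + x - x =0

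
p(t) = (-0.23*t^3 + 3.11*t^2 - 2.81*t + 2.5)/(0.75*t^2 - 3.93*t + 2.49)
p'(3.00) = -5.17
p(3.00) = -6.22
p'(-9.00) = -0.36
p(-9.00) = 4.54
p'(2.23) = -2.17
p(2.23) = -3.60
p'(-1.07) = -0.45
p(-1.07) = 1.24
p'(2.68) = -3.52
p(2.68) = -4.85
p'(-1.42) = -0.47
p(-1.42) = 1.40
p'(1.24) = 1.47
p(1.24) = -2.73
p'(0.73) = 13311.43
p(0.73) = 97.07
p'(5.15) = -27.23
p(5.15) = 18.25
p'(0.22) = 1.76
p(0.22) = 1.22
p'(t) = (3.93 - 1.5*t)*(-0.23*t^3 + 3.11*t^2 - 2.81*t + 2.5)/(0.75*t^2 - 3.93*t + 2.49)^2 + (-0.69*t^2 + 6.22*t - 2.81)/(0.75*t^2 - 3.93*t + 2.49)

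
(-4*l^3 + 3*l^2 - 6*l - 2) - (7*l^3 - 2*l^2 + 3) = -11*l^3 + 5*l^2 - 6*l - 5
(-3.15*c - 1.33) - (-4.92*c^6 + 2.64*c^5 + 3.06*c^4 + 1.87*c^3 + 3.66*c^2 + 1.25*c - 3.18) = 4.92*c^6 - 2.64*c^5 - 3.06*c^4 - 1.87*c^3 - 3.66*c^2 - 4.4*c + 1.85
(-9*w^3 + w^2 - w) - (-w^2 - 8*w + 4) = -9*w^3 + 2*w^2 + 7*w - 4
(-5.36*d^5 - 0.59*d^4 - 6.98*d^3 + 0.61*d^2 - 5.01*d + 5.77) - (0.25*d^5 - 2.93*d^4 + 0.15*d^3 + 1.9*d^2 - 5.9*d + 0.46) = -5.61*d^5 + 2.34*d^4 - 7.13*d^3 - 1.29*d^2 + 0.890000000000001*d + 5.31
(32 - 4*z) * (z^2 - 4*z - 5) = -4*z^3 + 48*z^2 - 108*z - 160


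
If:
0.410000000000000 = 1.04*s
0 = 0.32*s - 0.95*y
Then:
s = 0.39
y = 0.13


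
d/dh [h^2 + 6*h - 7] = 2*h + 6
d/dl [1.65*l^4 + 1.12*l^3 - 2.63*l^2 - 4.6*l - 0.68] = 6.6*l^3 + 3.36*l^2 - 5.26*l - 4.6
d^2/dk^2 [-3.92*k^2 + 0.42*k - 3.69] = -7.84000000000000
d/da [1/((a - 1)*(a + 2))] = (-2*a - 1)/(a^4 + 2*a^3 - 3*a^2 - 4*a + 4)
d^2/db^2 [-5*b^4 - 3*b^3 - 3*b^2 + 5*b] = -60*b^2 - 18*b - 6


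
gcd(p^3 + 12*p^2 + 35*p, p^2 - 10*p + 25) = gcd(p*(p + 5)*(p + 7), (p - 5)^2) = 1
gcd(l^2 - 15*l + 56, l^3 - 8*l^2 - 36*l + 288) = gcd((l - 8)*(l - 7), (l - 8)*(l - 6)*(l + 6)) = l - 8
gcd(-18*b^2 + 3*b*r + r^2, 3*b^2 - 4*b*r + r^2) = -3*b + r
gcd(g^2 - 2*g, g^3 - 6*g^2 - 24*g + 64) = g - 2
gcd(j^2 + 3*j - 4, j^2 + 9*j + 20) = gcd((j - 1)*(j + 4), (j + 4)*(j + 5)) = j + 4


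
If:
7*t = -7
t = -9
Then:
No Solution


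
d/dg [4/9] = 0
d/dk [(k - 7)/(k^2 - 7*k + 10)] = (k^2 - 7*k - (k - 7)*(2*k - 7) + 10)/(k^2 - 7*k + 10)^2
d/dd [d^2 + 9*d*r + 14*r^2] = 2*d + 9*r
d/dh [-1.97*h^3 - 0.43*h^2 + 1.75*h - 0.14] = -5.91*h^2 - 0.86*h + 1.75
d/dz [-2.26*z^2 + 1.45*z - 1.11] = 1.45 - 4.52*z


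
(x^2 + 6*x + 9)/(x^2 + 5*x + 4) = (x^2 + 6*x + 9)/(x^2 + 5*x + 4)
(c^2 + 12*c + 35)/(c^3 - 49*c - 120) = (c + 7)/(c^2 - 5*c - 24)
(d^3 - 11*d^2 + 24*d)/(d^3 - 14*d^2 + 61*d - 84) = d*(d - 8)/(d^2 - 11*d + 28)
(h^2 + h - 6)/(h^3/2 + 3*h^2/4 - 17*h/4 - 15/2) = 4*(h^2 + h - 6)/(2*h^3 + 3*h^2 - 17*h - 30)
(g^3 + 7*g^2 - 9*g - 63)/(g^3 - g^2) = (g^3 + 7*g^2 - 9*g - 63)/(g^2*(g - 1))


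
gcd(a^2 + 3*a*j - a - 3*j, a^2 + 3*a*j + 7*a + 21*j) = a + 3*j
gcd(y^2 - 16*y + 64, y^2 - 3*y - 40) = y - 8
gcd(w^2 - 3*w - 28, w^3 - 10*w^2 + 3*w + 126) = w - 7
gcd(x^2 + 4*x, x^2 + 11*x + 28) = x + 4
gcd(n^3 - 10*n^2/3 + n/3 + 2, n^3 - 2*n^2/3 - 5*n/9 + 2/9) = n^2 - n/3 - 2/3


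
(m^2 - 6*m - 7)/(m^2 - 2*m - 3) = (m - 7)/(m - 3)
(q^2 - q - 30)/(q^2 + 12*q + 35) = (q - 6)/(q + 7)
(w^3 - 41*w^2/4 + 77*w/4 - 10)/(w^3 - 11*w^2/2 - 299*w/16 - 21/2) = 4*(4*w^2 - 9*w + 5)/(16*w^2 + 40*w + 21)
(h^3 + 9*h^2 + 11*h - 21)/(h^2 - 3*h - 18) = (h^2 + 6*h - 7)/(h - 6)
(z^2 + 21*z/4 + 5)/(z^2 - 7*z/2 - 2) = (4*z^2 + 21*z + 20)/(2*(2*z^2 - 7*z - 4))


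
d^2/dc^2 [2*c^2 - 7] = 4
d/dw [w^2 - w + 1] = 2*w - 1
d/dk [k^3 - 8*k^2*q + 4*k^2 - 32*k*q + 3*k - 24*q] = 3*k^2 - 16*k*q + 8*k - 32*q + 3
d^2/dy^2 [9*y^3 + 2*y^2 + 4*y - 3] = 54*y + 4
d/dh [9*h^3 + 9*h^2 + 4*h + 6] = 27*h^2 + 18*h + 4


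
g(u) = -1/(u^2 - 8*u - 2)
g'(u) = -(8 - 2*u)/(u^2 - 8*u - 2)^2 = 2*(u - 4)/(-u^2 + 8*u + 2)^2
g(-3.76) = -0.02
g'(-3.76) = -0.01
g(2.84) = 0.06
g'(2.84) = -0.01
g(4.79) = 0.06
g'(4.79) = 0.01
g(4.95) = 0.06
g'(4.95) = 0.01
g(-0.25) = -16.00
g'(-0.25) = -2176.00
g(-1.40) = -0.09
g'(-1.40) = -0.09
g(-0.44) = -0.58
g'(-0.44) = -3.02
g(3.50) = 0.06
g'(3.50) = -0.00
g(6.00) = 0.07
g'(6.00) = 0.02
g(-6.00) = -0.01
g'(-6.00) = 0.00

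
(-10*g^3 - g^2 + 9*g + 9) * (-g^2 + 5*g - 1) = 10*g^5 - 49*g^4 - 4*g^3 + 37*g^2 + 36*g - 9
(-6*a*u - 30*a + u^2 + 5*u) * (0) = 0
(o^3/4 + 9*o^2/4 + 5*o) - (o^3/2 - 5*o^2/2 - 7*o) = -o^3/4 + 19*o^2/4 + 12*o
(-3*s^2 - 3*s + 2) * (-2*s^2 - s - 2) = 6*s^4 + 9*s^3 + 5*s^2 + 4*s - 4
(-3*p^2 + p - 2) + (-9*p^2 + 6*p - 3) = -12*p^2 + 7*p - 5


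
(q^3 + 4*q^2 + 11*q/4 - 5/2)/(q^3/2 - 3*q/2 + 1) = (4*q^2 + 8*q - 5)/(2*(q^2 - 2*q + 1))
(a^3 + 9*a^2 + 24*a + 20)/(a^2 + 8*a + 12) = (a^2 + 7*a + 10)/(a + 6)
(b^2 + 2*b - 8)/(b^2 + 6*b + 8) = (b - 2)/(b + 2)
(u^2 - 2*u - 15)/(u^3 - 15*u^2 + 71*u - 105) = (u + 3)/(u^2 - 10*u + 21)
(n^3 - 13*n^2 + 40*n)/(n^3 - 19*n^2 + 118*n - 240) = n/(n - 6)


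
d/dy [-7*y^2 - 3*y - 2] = -14*y - 3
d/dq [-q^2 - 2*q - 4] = -2*q - 2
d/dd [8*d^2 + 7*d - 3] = 16*d + 7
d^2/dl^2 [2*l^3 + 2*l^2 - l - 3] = 12*l + 4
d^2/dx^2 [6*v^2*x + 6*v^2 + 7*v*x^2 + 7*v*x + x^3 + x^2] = 14*v + 6*x + 2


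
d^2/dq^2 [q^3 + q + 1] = 6*q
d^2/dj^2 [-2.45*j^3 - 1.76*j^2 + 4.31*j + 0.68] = -14.7*j - 3.52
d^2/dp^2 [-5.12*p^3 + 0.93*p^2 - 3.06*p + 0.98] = 1.86 - 30.72*p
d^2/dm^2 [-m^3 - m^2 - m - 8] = -6*m - 2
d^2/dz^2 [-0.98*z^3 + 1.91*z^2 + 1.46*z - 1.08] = 3.82 - 5.88*z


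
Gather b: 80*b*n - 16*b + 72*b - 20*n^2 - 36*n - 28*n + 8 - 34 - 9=b*(80*n + 56) - 20*n^2 - 64*n - 35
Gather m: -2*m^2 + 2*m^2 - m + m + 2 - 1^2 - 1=0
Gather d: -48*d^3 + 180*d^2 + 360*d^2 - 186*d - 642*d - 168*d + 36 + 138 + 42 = -48*d^3 + 540*d^2 - 996*d + 216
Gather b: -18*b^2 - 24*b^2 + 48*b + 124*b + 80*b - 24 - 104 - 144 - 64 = -42*b^2 + 252*b - 336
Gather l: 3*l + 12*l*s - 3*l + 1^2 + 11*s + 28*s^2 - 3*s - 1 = 12*l*s + 28*s^2 + 8*s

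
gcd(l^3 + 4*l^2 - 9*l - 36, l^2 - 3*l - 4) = 1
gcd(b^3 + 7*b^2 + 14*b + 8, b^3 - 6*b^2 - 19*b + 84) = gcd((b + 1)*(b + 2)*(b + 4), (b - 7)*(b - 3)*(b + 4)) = b + 4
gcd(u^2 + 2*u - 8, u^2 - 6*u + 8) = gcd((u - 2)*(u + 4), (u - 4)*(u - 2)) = u - 2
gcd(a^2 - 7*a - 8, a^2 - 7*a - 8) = a^2 - 7*a - 8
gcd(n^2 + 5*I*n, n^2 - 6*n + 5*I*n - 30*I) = n + 5*I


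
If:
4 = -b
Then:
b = -4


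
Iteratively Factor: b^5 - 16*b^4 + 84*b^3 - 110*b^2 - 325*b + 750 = (b - 5)*(b^4 - 11*b^3 + 29*b^2 + 35*b - 150) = (b - 5)*(b - 3)*(b^3 - 8*b^2 + 5*b + 50) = (b - 5)^2*(b - 3)*(b^2 - 3*b - 10) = (b - 5)^2*(b - 3)*(b + 2)*(b - 5)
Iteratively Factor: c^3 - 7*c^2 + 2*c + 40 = (c - 5)*(c^2 - 2*c - 8) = (c - 5)*(c - 4)*(c + 2)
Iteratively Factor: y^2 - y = (y)*(y - 1)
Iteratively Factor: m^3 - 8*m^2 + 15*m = (m)*(m^2 - 8*m + 15) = m*(m - 5)*(m - 3)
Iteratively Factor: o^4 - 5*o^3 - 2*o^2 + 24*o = (o + 2)*(o^3 - 7*o^2 + 12*o) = (o - 4)*(o + 2)*(o^2 - 3*o) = o*(o - 4)*(o + 2)*(o - 3)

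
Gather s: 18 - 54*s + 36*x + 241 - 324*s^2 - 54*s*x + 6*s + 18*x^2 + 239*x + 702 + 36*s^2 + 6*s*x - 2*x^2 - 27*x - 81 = -288*s^2 + s*(-48*x - 48) + 16*x^2 + 248*x + 880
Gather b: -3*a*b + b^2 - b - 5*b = b^2 + b*(-3*a - 6)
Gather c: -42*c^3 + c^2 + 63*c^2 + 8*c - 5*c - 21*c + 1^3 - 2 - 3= -42*c^3 + 64*c^2 - 18*c - 4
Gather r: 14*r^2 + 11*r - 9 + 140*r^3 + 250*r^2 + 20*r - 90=140*r^3 + 264*r^2 + 31*r - 99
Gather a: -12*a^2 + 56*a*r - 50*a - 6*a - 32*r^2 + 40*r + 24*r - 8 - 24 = -12*a^2 + a*(56*r - 56) - 32*r^2 + 64*r - 32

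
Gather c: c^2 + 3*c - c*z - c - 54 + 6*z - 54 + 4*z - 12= c^2 + c*(2 - z) + 10*z - 120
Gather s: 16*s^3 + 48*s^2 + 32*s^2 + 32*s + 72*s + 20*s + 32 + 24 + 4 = 16*s^3 + 80*s^2 + 124*s + 60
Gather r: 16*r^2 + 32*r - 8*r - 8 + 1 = 16*r^2 + 24*r - 7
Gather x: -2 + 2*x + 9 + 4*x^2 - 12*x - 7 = 4*x^2 - 10*x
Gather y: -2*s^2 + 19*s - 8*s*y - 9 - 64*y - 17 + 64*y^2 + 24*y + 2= -2*s^2 + 19*s + 64*y^2 + y*(-8*s - 40) - 24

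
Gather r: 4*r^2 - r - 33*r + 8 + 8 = 4*r^2 - 34*r + 16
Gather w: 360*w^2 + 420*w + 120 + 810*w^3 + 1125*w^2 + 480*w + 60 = 810*w^3 + 1485*w^2 + 900*w + 180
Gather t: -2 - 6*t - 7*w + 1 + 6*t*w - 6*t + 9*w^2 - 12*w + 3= t*(6*w - 12) + 9*w^2 - 19*w + 2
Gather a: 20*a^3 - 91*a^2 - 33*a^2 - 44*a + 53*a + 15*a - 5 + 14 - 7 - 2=20*a^3 - 124*a^2 + 24*a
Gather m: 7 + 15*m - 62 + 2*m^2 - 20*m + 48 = 2*m^2 - 5*m - 7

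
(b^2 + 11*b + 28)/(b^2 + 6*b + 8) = (b + 7)/(b + 2)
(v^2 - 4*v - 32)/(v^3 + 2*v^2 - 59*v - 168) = (v + 4)/(v^2 + 10*v + 21)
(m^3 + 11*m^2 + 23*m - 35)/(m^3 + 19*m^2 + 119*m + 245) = (m - 1)/(m + 7)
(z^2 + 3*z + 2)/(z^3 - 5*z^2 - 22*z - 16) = 1/(z - 8)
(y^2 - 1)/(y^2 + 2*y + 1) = (y - 1)/(y + 1)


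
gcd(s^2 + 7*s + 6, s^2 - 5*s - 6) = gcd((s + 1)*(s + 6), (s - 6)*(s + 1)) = s + 1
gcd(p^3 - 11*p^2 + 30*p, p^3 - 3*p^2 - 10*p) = p^2 - 5*p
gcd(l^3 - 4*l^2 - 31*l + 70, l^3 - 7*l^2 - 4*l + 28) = l^2 - 9*l + 14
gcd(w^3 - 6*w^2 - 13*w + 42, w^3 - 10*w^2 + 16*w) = w - 2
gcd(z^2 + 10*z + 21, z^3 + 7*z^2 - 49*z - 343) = z + 7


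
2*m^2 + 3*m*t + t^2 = (m + t)*(2*m + t)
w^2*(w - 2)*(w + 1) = w^4 - w^3 - 2*w^2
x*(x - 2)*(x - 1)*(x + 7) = x^4 + 4*x^3 - 19*x^2 + 14*x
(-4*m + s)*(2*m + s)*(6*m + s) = -48*m^3 - 20*m^2*s + 4*m*s^2 + s^3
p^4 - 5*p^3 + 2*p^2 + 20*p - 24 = (p - 3)*(p - 2)^2*(p + 2)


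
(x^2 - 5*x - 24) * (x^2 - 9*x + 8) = x^4 - 14*x^3 + 29*x^2 + 176*x - 192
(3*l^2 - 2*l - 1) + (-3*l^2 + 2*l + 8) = 7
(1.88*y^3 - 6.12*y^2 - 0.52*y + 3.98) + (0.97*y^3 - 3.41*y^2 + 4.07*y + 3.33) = 2.85*y^3 - 9.53*y^2 + 3.55*y + 7.31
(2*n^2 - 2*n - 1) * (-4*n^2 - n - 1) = -8*n^4 + 6*n^3 + 4*n^2 + 3*n + 1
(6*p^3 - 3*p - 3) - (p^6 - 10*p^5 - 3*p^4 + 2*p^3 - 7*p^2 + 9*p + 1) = -p^6 + 10*p^5 + 3*p^4 + 4*p^3 + 7*p^2 - 12*p - 4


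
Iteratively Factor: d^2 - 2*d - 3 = (d - 3)*(d + 1)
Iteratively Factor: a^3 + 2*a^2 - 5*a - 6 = (a + 1)*(a^2 + a - 6) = (a - 2)*(a + 1)*(a + 3)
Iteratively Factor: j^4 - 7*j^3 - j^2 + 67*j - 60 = (j - 4)*(j^3 - 3*j^2 - 13*j + 15) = (j - 4)*(j + 3)*(j^2 - 6*j + 5) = (j - 5)*(j - 4)*(j + 3)*(j - 1)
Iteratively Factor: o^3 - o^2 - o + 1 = (o - 1)*(o^2 - 1) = (o - 1)^2*(o + 1)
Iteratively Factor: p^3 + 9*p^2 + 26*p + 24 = (p + 2)*(p^2 + 7*p + 12) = (p + 2)*(p + 3)*(p + 4)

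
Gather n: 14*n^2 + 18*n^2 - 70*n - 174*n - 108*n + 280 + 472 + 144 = 32*n^2 - 352*n + 896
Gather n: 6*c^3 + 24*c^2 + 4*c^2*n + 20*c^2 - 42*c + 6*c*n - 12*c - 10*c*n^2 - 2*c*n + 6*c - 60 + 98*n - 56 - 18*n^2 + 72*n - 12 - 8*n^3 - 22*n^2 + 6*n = 6*c^3 + 44*c^2 - 48*c - 8*n^3 + n^2*(-10*c - 40) + n*(4*c^2 + 4*c + 176) - 128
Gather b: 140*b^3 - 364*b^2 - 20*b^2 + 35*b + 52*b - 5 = 140*b^3 - 384*b^2 + 87*b - 5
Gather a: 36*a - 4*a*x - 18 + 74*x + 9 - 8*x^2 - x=a*(36 - 4*x) - 8*x^2 + 73*x - 9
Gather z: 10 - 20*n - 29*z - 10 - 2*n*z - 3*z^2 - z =-20*n - 3*z^2 + z*(-2*n - 30)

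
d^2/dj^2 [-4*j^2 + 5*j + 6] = -8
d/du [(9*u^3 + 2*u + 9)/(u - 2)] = (18*u^3 - 54*u^2 - 13)/(u^2 - 4*u + 4)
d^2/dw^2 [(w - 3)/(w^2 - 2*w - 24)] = 2*((5 - 3*w)*(-w^2 + 2*w + 24) - 4*(w - 3)*(w - 1)^2)/(-w^2 + 2*w + 24)^3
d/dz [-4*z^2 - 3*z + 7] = -8*z - 3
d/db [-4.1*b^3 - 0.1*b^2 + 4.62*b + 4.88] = -12.3*b^2 - 0.2*b + 4.62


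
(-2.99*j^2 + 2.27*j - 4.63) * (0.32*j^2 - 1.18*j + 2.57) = -0.9568*j^4 + 4.2546*j^3 - 11.8445*j^2 + 11.2973*j - 11.8991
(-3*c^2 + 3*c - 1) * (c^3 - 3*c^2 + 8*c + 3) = -3*c^5 + 12*c^4 - 34*c^3 + 18*c^2 + c - 3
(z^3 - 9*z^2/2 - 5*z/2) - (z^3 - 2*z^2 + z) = -5*z^2/2 - 7*z/2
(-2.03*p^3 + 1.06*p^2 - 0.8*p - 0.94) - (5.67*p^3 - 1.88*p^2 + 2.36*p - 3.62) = -7.7*p^3 + 2.94*p^2 - 3.16*p + 2.68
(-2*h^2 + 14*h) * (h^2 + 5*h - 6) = -2*h^4 + 4*h^3 + 82*h^2 - 84*h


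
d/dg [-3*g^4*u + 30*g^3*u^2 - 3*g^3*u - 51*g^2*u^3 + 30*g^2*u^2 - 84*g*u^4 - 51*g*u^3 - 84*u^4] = 3*u*(-4*g^3 + 30*g^2*u - 3*g^2 - 34*g*u^2 + 20*g*u - 28*u^3 - 17*u^2)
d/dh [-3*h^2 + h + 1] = 1 - 6*h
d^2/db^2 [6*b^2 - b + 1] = 12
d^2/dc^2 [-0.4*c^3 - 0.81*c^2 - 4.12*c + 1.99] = -2.4*c - 1.62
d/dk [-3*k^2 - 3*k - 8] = -6*k - 3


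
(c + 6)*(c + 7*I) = c^2 + 6*c + 7*I*c + 42*I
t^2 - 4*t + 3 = (t - 3)*(t - 1)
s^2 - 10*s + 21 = (s - 7)*(s - 3)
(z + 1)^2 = z^2 + 2*z + 1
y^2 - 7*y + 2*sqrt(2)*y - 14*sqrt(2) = (y - 7)*(y + 2*sqrt(2))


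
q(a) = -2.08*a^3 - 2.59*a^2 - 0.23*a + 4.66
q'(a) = -6.24*a^2 - 5.18*a - 0.23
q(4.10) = -183.18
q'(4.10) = -126.36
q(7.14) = -886.13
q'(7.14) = -355.33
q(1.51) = -8.75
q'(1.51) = -22.28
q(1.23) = -3.41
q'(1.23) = -16.04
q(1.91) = -19.72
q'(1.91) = -32.89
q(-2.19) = 14.59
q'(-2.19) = -18.81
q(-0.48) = 4.40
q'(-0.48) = 0.82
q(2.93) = -70.57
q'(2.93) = -68.98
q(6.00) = -539.24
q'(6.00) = -255.95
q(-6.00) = 362.08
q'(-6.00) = -193.79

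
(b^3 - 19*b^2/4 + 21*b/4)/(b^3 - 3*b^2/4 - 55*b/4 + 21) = b/(b + 4)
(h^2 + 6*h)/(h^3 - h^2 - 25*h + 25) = h*(h + 6)/(h^3 - h^2 - 25*h + 25)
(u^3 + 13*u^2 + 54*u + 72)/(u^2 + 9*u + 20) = (u^2 + 9*u + 18)/(u + 5)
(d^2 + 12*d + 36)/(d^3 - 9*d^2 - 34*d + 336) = (d + 6)/(d^2 - 15*d + 56)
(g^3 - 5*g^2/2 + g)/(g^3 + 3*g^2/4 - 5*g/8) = 4*(g - 2)/(4*g + 5)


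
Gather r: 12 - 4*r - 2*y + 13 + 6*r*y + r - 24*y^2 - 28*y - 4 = r*(6*y - 3) - 24*y^2 - 30*y + 21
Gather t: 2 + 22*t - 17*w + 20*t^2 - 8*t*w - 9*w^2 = 20*t^2 + t*(22 - 8*w) - 9*w^2 - 17*w + 2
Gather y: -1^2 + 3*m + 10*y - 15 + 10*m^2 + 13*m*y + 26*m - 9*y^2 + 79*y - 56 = 10*m^2 + 29*m - 9*y^2 + y*(13*m + 89) - 72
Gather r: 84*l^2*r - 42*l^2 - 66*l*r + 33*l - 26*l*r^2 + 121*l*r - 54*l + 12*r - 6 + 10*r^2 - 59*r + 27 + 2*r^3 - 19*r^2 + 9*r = -42*l^2 - 21*l + 2*r^3 + r^2*(-26*l - 9) + r*(84*l^2 + 55*l - 38) + 21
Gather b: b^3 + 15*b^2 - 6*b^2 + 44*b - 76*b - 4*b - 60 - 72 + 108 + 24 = b^3 + 9*b^2 - 36*b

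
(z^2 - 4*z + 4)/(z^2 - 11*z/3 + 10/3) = 3*(z - 2)/(3*z - 5)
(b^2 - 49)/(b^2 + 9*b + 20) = (b^2 - 49)/(b^2 + 9*b + 20)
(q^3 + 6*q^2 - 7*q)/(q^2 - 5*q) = (q^2 + 6*q - 7)/(q - 5)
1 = 1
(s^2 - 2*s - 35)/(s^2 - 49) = (s + 5)/(s + 7)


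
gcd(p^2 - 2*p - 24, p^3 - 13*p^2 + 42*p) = p - 6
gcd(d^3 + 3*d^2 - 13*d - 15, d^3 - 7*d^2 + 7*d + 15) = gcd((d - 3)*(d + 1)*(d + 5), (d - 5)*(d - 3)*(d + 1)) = d^2 - 2*d - 3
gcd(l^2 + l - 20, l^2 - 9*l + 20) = l - 4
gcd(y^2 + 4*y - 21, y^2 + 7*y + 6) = 1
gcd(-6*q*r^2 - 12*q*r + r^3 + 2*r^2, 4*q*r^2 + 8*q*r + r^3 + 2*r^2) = r^2 + 2*r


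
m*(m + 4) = m^2 + 4*m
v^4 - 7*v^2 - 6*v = v*(v - 3)*(v + 1)*(v + 2)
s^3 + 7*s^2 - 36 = (s - 2)*(s + 3)*(s + 6)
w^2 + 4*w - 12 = (w - 2)*(w + 6)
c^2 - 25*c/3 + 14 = (c - 6)*(c - 7/3)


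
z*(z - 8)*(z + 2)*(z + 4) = z^4 - 2*z^3 - 40*z^2 - 64*z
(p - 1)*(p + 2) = p^2 + p - 2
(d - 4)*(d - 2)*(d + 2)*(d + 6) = d^4 + 2*d^3 - 28*d^2 - 8*d + 96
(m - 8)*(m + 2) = m^2 - 6*m - 16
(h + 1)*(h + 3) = h^2 + 4*h + 3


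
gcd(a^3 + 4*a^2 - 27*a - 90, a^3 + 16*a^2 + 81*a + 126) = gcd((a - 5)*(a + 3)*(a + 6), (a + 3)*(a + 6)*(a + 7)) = a^2 + 9*a + 18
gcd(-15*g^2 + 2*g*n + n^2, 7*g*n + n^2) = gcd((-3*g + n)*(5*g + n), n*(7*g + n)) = 1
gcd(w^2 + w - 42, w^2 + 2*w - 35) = w + 7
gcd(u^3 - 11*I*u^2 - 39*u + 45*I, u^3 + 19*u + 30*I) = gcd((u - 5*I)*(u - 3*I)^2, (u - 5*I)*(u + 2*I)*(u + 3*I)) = u - 5*I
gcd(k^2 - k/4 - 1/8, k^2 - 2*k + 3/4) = k - 1/2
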